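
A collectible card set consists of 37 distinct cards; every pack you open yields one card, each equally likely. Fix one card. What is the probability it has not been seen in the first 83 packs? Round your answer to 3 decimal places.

Each pack misses the fixed card with probability (37-1)/37 = 36/37, independently.
P(still missing after 83) = (36/37)^83 = 0.1029.

0.103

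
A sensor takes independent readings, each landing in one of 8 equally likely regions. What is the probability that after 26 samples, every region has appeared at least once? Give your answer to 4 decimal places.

0.7670

Let A_i be the event that region i is missing after 26 samples. By inclusion–exclusion on the A_i,
P(all seen) = Σ_{j=0}^{8} (-1)^j C(8,j)((8-j)/8)^26
= 1.00000 - 0.24848 + 0.01580 - 0.00028 + 0.00000 - 0.00000 + 0.00000 - 0.00000 + 0.00000
= 0.76704.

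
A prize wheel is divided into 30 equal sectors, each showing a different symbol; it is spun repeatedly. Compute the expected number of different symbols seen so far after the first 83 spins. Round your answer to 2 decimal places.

For each symbol, P(seen in 83 spins) = 1 - (29/30)^83 = 0.940.
By linearity of expectation, E[distinct seen] = 30·(1 - (29/30)^83) = 28.201.

28.20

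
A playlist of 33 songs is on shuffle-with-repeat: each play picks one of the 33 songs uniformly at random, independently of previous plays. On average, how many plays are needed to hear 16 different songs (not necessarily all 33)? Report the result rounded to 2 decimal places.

21.43

Going from k to k+1 distinct takes a geometric number of plays with mean 33/(33-k).
Sum over k = 0,...,15: E = 33/33 + 33/32 + 33/31 + ... + 33/19 + 33/18 = 21.425.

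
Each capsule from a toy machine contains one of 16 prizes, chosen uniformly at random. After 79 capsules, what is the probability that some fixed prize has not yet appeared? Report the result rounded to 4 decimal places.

0.0061

Each capsule misses the fixed prize with probability (16-1)/16 = 15/16, independently.
P(still missing after 79) = (15/16)^79 = 0.00611.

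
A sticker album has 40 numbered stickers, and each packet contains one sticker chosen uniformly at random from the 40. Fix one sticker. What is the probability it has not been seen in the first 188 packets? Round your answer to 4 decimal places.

0.0086

On each packet the fixed sticker fails to appear with probability 39/40.
P(still missing after 188) = (39/40)^188 = 0.00857.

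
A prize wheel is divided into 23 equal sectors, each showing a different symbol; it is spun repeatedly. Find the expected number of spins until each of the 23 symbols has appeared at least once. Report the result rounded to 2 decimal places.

Split into phases: going from k distinct to k+1 distinct takes on average 23/(23-k) spins.
E[T] = 23/23 + 23/22 + 23/21 + ... + 23/2 + 23/1 = 23·H_{23}.
H_{23} = 3.734, so E[T] = 85.889.

85.89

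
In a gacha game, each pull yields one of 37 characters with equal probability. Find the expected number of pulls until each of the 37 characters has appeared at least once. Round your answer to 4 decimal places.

155.4587

Split into phases: going from k distinct to k+1 distinct takes on average 37/(37-k) pulls.
E[T] = 37/37 + 37/36 + 37/35 + ... + 37/2 + 37/1 = 37·H_{37}.
H_{37} = 4.20159, so E[T] = 155.45869.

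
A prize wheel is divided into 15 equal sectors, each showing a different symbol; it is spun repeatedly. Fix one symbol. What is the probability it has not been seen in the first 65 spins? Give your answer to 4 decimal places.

On each spin the fixed symbol fails to appear with probability 14/15.
P(still missing after 65) = (14/15)^65 = 0.01128.

0.0113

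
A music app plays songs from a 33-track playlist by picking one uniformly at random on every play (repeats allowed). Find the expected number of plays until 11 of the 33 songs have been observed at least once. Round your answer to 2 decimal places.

13.13

Going from k to k+1 distinct takes a geometric number of plays with mean 33/(33-k).
Sum over k = 0,...,10: E = 33/33 + 33/32 + 33/31 + ... + 33/24 + 33/23 = 13.134.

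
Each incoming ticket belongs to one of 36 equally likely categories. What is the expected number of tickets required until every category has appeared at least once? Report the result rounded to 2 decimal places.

150.28

After k distinct categories have appeared, the next ticket gives a new one with probability (36-k)/36, so the expected wait for the (k+1)-th is 36/(36-k).
E[T] = 36/36 + 36/35 + 36/34 + ... + 36/2 + 36/1 = 36·H_{36}.
H_{36} = 4.175, so E[T] = 150.284.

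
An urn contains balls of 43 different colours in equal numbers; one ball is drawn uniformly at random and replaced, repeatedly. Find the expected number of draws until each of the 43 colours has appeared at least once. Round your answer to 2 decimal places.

The wait to go from k to k+1 distinct colours is geometric with mean 43/(43-k).
E[T] = 43/43 + 43/42 + 43/41 + ... + 43/2 + 43/1 = 43·H_{43}.
H_{43} = 4.350, so E[T] = 187.050.

187.05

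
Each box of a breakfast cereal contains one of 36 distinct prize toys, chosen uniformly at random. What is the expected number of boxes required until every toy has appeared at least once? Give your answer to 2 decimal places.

150.28

The wait to go from k to k+1 distinct toys is geometric with mean 36/(36-k).
E[T] = 36/36 + 36/35 + 36/34 + ... + 36/2 + 36/1 = 36·H_{36}.
H_{36} = 4.175, so E[T] = 150.284.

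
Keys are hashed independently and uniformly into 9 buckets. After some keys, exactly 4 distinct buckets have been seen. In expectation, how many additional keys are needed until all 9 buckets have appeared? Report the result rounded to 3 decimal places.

20.550

With k distinct buckets already seen, the next new one takes an expected 9/(9-k) keys.
Sum over k = 4,...,8: E = 9/5 + 9/4 + 9/3 + 9/2 + 9/1 = 20.5500.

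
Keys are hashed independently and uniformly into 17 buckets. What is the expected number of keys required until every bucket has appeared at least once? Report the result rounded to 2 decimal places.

The wait to go from k to k+1 distinct buckets is geometric with mean 17/(17-k).
E[T] = 17/17 + 17/16 + 17/15 + ... + 17/2 + 17/1 = 17·H_{17}.
H_{17} = 3.440, so E[T] = 58.472.

58.47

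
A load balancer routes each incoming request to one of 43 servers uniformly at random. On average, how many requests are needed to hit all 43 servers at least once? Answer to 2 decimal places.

After k distinct servers have appeared, the next request gives a new one with probability (43-k)/43, so the expected wait for the (k+1)-th is 43/(43-k).
E[T] = 43/43 + 43/42 + 43/41 + ... + 43/2 + 43/1 = 43·H_{43}.
H_{43} = 4.350, so E[T] = 187.050.

187.05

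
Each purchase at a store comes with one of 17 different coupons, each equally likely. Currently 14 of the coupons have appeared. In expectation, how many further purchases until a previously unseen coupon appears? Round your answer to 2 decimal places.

The number of purchases until the next new coupon is geometric with success probability 3/17, so its mean is 17/3.
E = 17/3 = 5.667.

5.67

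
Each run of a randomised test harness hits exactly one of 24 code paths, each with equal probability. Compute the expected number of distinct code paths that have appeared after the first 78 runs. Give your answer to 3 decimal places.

For each code path, P(seen in 78 runs) = 1 - (23/24)^78 = 0.9638.
By linearity of expectation, E[distinct seen] = 24·(1 - (23/24)^78) = 23.1320.

23.132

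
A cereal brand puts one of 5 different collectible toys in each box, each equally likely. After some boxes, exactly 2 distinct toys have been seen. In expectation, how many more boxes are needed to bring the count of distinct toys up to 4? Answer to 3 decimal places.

The wait to go from k to k+1 distinct toys is geometric with mean 5/(5-k).
Sum over k = 2,...,3: E = 5/3 + 5/2 = 4.1667.

4.167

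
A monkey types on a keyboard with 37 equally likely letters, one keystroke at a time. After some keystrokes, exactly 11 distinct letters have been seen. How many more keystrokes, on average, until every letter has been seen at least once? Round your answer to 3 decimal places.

142.614

From k distinct to k+1 distinct takes on average 37/(37-k) keystrokes.
Sum over k = 11,...,36: E = 37/26 + 37/25 + 37/24 + ... + 37/2 + 37/1 = 142.6135.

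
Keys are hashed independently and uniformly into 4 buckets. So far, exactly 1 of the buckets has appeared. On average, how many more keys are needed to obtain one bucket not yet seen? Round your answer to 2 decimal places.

The number of keys until the next new bucket is geometric with success probability 3/4, so its mean is 4/3.
E = 4/3 = 1.333.

1.33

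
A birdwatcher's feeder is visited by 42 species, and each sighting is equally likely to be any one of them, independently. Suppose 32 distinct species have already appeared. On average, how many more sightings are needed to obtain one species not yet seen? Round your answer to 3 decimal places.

4.200

The number of sightings until the next new species is geometric with success probability 10/42, so its mean is 42/10.
E = 42/10 = 4.2000.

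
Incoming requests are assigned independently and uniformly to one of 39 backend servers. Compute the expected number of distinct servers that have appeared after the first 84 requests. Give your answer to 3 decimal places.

For each server, P(seen in 84 requests) = 1 - (38/39)^84 = 0.8872.
By linearity of expectation, E[distinct seen] = 39·(1 - (38/39)^84) = 34.5999.

34.600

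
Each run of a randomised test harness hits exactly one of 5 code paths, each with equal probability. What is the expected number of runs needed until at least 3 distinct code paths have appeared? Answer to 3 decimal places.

With k distinct code paths already seen, the next new one arrives after an expected 5/(5-k) runs.
Sum over k = 0,...,2: E = 5/5 + 5/4 + 5/3 = 3.9167.

3.917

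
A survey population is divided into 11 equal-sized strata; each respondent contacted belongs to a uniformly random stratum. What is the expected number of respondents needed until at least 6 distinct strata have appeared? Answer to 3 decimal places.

With k distinct strata already seen, the next new one arrives after an expected 11/(11-k) respondents.
Sum over k = 0,...,5: E = 11/11 + 11/10 + 11/9 + 11/8 + 11/7 + 11/6 = 8.1020.

8.102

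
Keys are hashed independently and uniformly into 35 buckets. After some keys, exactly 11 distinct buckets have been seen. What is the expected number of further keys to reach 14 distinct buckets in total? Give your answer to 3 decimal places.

4.571

From k distinct to k+1 distinct takes on average 35/(35-k) keys.
Sum over k = 11,...,13: E = 35/24 + 35/23 + 35/22 = 4.5710.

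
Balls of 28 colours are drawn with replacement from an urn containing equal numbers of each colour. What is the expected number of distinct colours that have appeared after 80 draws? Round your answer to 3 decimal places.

For each colour, P(seen in 80 draws) = 1 - (27/28)^80 = 0.9455.
By linearity of expectation, E[distinct seen] = 28·(1 - (27/28)^80) = 26.4738.

26.474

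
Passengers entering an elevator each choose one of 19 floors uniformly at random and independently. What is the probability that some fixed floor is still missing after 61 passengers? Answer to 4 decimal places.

0.0370

On each passenger the fixed floor fails to appear with probability 18/19.
P(still missing after 61) = (18/19)^61 = 0.03695.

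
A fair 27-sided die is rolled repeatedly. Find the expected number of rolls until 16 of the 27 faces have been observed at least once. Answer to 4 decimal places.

23.5326

With k distinct faces already seen, the next new one arrives after an expected 27/(27-k) rolls.
Sum over k = 0,...,15: E = 27/27 + 27/26 + 27/25 + ... + 27/13 + 27/12 = 23.53264.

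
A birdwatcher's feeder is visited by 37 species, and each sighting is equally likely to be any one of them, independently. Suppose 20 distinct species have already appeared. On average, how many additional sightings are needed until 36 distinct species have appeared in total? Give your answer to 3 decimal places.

90.263

With k distinct species already seen, the next new one takes an expected 37/(37-k) sightings.
Sum over k = 20,...,35: E = 37/17 + 37/16 + 37/15 + ... + 37/3 + 37/2 = 90.2634.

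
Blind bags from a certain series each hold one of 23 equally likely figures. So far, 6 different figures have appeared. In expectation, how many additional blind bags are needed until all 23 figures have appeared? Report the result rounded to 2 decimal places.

79.11

With k distinct figures already seen, the next new one takes an expected 23/(23-k) blind bags.
Sum over k = 6,...,22: E = 23/17 + 23/16 + 23/15 + ... + 23/2 + 23/1 = 79.110.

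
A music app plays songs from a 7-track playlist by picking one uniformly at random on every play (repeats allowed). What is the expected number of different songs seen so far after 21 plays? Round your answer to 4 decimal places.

For each song, P(seen in 21 plays) = 1 - (6/7)^21 = 0.96072.
By linearity of expectation, E[distinct seen] = 7·(1 - (6/7)^21) = 6.72507.

6.7251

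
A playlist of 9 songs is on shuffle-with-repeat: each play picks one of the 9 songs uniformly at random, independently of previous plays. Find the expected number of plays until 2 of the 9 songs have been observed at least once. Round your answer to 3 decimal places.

2.125

With k distinct songs already seen, the next new one arrives after an expected 9/(9-k) plays.
Sum over k = 0,...,1: E = 9/9 + 9/8 = 2.1250.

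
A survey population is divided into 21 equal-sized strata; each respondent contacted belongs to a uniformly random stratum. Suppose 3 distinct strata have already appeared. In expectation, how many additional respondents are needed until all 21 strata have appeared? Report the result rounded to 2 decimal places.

73.40

With k distinct strata already seen, the next new one takes an expected 21/(21-k) respondents.
Sum over k = 3,...,20: E = 21/18 + 21/17 + 21/16 + ... + 21/2 + 21/1 = 73.397.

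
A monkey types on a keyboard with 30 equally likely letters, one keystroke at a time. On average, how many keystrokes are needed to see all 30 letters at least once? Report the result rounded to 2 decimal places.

The wait to go from k to k+1 distinct letters is geometric with mean 30/(30-k).
E[T] = 30/30 + 30/29 + 30/28 + ... + 30/2 + 30/1 = 30·H_{30}.
H_{30} = 3.995, so E[T] = 119.850.

119.85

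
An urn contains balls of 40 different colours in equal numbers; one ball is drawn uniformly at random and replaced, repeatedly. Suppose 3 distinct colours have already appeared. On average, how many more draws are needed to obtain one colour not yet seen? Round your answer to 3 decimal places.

Each draw yields a new colour with probability (40-3)/40 = 37/40, so the wait is geometric with mean 40/37.
E = 40/37 = 1.0811.

1.081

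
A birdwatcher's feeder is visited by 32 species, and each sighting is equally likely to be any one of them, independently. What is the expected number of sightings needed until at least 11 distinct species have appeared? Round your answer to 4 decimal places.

13.2204

With k distinct species already seen, the next new one arrives after an expected 32/(32-k) sightings.
Sum over k = 0,...,10: E = 32/32 + 32/31 + 32/30 + ... + 32/23 + 32/22 = 13.22037.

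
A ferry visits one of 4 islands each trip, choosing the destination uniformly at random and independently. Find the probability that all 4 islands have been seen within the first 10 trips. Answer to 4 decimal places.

By inclusion–exclusion over which islands are missing,
P(all seen) = Σ_{j=0}^{4} (-1)^j C(4,j)((4-j)/4)^10
= 1.00000 - 0.22525 + 0.00586 - 0.00000 + 0.00000
= 0.78060.

0.7806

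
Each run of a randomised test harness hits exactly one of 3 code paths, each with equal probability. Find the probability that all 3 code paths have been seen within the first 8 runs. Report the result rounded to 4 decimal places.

Let A_i be the event that code path i is missing after 8 runs. By inclusion–exclusion on the A_i,
P(all seen) = Σ_{j=0}^{3} (-1)^j C(3,j)((3-j)/3)^8
= 1.00000 - 0.11706 + 0.00046 - 0.00000
= 0.88340.

0.8834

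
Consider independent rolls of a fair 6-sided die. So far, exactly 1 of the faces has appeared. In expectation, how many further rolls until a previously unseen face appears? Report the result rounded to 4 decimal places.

The number of rolls until the next new face is geometric with success probability 5/6, so its mean is 6/5.
E = 6/5 = 1.20000.

1.2000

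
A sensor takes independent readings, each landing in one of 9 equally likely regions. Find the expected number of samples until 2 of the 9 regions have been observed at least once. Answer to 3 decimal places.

With k distinct regions already seen, the next new one arrives after an expected 9/(9-k) samples.
Sum over k = 0,...,1: E = 9/9 + 9/8 = 2.1250.

2.125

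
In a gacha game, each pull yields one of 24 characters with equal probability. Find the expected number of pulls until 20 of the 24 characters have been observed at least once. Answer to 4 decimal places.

40.6230

With k distinct characters already seen, the next new one arrives after an expected 24/(24-k) pulls.
Sum over k = 0,...,19: E = 24/24 + 24/23 + 24/22 + ... + 24/6 + 24/5 = 40.62300.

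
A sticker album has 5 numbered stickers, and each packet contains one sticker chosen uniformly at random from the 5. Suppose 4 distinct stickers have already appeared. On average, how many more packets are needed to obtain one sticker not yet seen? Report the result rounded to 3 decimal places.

5.000

The number of packets until the next new sticker is geometric with success probability 1/5, so its mean is 5/1.
E = 5/1 = 5.0000.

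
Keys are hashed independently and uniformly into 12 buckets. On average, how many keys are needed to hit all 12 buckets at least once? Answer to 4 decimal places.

37.2385

The wait to go from k to k+1 distinct buckets is geometric with mean 12/(12-k).
E[T] = 12/12 + 12/11 + 12/10 + ... + 12/2 + 12/1 = 12·H_{12}.
H_{12} = 3.10321, so E[T] = 37.23853.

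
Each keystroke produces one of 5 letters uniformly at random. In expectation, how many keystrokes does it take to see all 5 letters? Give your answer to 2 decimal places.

11.42

The wait to go from k to k+1 distinct letters is geometric with mean 5/(5-k).
E[T] = 5/5 + 5/4 + 5/3 + 5/2 + 5/1 = 5·H_{5}.
H_{5} = 2.283, so E[T] = 11.417.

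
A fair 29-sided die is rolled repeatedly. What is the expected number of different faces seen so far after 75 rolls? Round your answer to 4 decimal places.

For each face, P(seen in 75 rolls) = 1 - (28/29)^75 = 0.92805.
By linearity of expectation, E[distinct seen] = 29·(1 - (28/29)^75) = 26.91359.

26.9136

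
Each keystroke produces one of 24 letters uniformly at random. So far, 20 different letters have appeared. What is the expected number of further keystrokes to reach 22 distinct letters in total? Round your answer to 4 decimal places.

14.0000

The wait to go from k to k+1 distinct letters is geometric with mean 24/(24-k).
Sum over k = 20,...,21: E = 24/4 + 24/3 = 14.00000.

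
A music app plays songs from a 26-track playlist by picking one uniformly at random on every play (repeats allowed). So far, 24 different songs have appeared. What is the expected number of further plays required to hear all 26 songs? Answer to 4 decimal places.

39.0000

From k distinct to k+1 distinct takes on average 26/(26-k) plays.
Sum over k = 24,...,25: E = 26/2 + 26/1 = 39.00000.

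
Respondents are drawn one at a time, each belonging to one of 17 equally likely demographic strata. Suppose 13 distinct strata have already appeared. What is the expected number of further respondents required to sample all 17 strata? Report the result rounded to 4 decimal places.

35.4167

From k distinct to k+1 distinct takes on average 17/(17-k) respondents.
Sum over k = 13,...,16: E = 17/4 + 17/3 + 17/2 + 17/1 = 35.41667.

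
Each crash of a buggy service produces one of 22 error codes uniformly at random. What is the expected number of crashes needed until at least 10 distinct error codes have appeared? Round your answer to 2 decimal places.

With k distinct error codes already seen, the next new one arrives after an expected 22/(22-k) crashes.
Sum over k = 0,...,9: E = 22/22 + 22/21 + 22/20 + ... + 22/14 + 22/13 = 12.927.

12.93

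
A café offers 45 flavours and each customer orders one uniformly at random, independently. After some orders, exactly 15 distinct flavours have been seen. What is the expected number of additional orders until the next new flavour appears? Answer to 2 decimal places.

Each order yields a new flavour with probability (45-15)/45 = 30/45, so the wait is geometric with mean 45/30.
E = 45/30 = 1.500.

1.50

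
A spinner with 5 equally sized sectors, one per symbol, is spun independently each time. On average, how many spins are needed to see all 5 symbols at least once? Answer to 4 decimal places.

11.4167

The wait to go from k to k+1 distinct symbols is geometric with mean 5/(5-k).
E[T] = 5/5 + 5/4 + 5/3 + 5/2 + 5/1 = 5·H_{5}.
H_{5} = 2.28333, so E[T] = 11.41667.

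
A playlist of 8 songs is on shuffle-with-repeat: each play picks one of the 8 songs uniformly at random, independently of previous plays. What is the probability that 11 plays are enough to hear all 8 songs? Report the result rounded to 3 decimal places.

0.056

Let A_i be the event that song i is missing after 11 plays. By inclusion–exclusion on the A_i,
P(all seen) = Σ_{j=0}^{8} (-1)^j C(8,j)((8-j)/8)^11
= 1.0000 - 1.8415 + 1.1826 - 0.3183 + 0.0342 - 0.0012 + 0.0000 - 0.0000 + 0.0000
= 0.0558.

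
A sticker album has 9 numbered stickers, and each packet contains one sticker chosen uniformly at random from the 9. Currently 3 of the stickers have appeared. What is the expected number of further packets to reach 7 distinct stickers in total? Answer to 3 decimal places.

With k distinct stickers already seen, the next new one takes an expected 9/(9-k) packets.
Sum over k = 3,...,6: E = 9/6 + 9/5 + 9/4 + 9/3 = 8.5500.

8.550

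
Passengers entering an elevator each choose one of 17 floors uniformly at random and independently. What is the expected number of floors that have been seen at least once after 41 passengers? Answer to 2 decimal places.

For each floor, P(seen in 41 passengers) = 1 - (16/17)^41 = 0.917.
By linearity of expectation, E[distinct seen] = 17·(1 - (16/17)^41) = 15.584.

15.58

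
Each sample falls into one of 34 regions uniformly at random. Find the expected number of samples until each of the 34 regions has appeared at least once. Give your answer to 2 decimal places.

140.02

Split into phases: going from k distinct to k+1 distinct takes on average 34/(34-k) samples.
E[T] = 34/34 + 34/33 + 34/32 + ... + 34/2 + 34/1 = 34·H_{34}.
H_{34} = 4.118, so E[T] = 140.019.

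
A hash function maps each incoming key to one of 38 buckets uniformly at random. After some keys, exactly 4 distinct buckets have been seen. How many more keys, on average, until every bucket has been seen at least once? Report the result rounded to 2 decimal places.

The wait to go from k to k+1 distinct buckets is geometric with mean 38/(38-k).
Sum over k = 4,...,37: E = 38/34 + 38/33 + 38/32 + ... + 38/2 + 38/1 = 156.492.

156.49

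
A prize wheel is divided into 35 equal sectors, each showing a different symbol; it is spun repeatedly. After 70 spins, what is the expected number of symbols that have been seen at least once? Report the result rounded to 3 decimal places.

30.399

For each symbol, P(seen in 70 spins) = 1 - (34/35)^70 = 0.8685.
By linearity of expectation, E[distinct seen] = 35·(1 - (34/35)^70) = 30.3992.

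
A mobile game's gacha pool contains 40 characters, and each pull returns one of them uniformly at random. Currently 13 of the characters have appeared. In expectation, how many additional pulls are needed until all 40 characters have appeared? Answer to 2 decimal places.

155.66

The wait to go from k to k+1 distinct characters is geometric with mean 40/(40-k).
Sum over k = 13,...,39: E = 40/27 + 40/26 + 40/25 + ... + 40/2 + 40/1 = 155.658.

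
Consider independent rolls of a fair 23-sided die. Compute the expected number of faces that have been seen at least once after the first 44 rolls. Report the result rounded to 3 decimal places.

For each face, P(seen in 44 rolls) = 1 - (22/23)^44 = 0.8586.
By linearity of expectation, E[distinct seen] = 23·(1 - (22/23)^44) = 19.7469.

19.747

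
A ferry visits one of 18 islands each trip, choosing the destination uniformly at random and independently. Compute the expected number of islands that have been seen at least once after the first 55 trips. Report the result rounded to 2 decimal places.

17.22

For each island, P(seen in 55 trips) = 1 - (17/18)^55 = 0.957.
By linearity of expectation, E[distinct seen] = 18·(1 - (17/18)^55) = 17.224.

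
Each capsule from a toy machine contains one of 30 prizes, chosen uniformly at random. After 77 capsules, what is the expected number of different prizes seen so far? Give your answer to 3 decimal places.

27.795

For each prize, P(seen in 77 capsules) = 1 - (29/30)^77 = 0.9265.
By linearity of expectation, E[distinct seen] = 30·(1 - (29/30)^77) = 27.7949.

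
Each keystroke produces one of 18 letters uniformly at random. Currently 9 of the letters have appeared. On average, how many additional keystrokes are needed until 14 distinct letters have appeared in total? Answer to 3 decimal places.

13.421

From k distinct to k+1 distinct takes on average 18/(18-k) keystrokes.
Sum over k = 9,...,13: E = 18/9 + 18/8 + 18/7 + 18/6 + 18/5 = 13.4214.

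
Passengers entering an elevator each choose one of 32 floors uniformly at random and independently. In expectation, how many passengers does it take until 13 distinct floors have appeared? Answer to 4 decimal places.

16.3442

With k distinct floors already seen, the next new one arrives after an expected 32/(32-k) passengers.
Sum over k = 0,...,12: E = 32/32 + 32/31 + 32/30 + ... + 32/21 + 32/20 = 16.34418.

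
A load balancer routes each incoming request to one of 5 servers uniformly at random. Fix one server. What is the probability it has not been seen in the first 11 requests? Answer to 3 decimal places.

Each request misses the fixed server with probability (5-1)/5 = 4/5, independently.
P(still missing after 11) = (4/5)^11 = 0.0859.

0.086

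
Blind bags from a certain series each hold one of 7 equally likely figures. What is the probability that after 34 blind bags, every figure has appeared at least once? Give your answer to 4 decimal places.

By inclusion–exclusion over which figures are missing,
P(all seen) = Σ_{j=0}^{7} (-1)^j C(7,j)((7-j)/7)^34
= 1.00000 - 0.03706 + 0.00023 - 0.00000 + 0.00000 - 0.00000 + 0.00000 - 0.00000
= 0.96317.

0.9632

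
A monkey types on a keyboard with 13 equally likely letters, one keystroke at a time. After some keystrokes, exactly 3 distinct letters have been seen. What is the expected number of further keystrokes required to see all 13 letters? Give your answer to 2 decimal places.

38.08

The wait to go from k to k+1 distinct letters is geometric with mean 13/(13-k).
Sum over k = 3,...,12: E = 13/10 + 13/9 + 13/8 + ... + 13/2 + 13/1 = 38.077.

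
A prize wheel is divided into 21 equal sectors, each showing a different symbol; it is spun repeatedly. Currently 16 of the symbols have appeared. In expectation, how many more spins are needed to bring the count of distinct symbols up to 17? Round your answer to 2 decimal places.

From k distinct to k+1 distinct takes on average 21/(21-k) spins.
Only the k = 16 term is needed: E = 21/5 = 4.200.

4.20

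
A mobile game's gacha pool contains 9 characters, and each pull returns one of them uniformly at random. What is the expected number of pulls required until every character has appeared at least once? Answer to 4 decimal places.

25.4607

The wait to go from k to k+1 distinct characters is geometric with mean 9/(9-k).
E[T] = 9/9 + 9/8 + 9/7 + ... + 9/2 + 9/1 = 9·H_{9}.
H_{9} = 2.82897, so E[T] = 25.46071.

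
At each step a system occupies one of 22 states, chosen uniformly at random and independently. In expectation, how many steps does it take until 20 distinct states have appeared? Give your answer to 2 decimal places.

Going from k to k+1 distinct takes a geometric number of steps with mean 22/(22-k).
Sum over k = 0,...,19: E = 22/22 + 22/21 + 22/20 + ... + 22/4 + 22/3 = 48.198.

48.20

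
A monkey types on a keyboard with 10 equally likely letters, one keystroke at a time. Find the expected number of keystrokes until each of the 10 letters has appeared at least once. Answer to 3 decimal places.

After k distinct letters have appeared, the next keystroke gives a new one with probability (10-k)/10, so the expected wait for the (k+1)-th is 10/(10-k).
E[T] = 10/10 + 10/9 + 10/8 + ... + 10/2 + 10/1 = 10·H_{10}.
H_{10} = 2.9290, so E[T] = 29.2897.

29.290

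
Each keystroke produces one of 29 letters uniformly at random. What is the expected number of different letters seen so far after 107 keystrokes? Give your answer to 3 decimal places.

28.321

For each letter, P(seen in 107 keystrokes) = 1 - (28/29)^107 = 0.9766.
By linearity of expectation, E[distinct seen] = 29·(1 - (28/29)^107) = 28.3212.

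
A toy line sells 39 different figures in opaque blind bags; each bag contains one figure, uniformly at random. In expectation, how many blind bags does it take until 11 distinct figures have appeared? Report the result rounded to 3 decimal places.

12.729

Going from k to k+1 distinct takes a geometric number of blind bags with mean 39/(39-k).
Sum over k = 0,...,10: E = 39/39 + 39/38 + 39/37 + ... + 39/30 + 39/29 = 12.7285.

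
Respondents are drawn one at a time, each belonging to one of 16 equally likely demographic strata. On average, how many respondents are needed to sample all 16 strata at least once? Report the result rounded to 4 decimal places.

54.0917

The wait to go from k to k+1 distinct strata is geometric with mean 16/(16-k).
E[T] = 16/16 + 16/15 + 16/14 + ... + 16/2 + 16/1 = 16·H_{16}.
H_{16} = 3.38073, so E[T] = 54.09166.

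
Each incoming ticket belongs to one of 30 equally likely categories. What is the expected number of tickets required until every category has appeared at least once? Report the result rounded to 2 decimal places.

119.85

Split into phases: going from k distinct to k+1 distinct takes on average 30/(30-k) tickets.
E[T] = 30/30 + 30/29 + 30/28 + ... + 30/2 + 30/1 = 30·H_{30}.
H_{30} = 3.995, so E[T] = 119.850.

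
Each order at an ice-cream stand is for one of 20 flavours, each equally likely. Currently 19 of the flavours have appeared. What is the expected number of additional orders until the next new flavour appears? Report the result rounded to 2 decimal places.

20.00

Each order yields a new flavour with probability (20-19)/20 = 1/20, so the wait is geometric with mean 20/1.
E = 20/1 = 20.000.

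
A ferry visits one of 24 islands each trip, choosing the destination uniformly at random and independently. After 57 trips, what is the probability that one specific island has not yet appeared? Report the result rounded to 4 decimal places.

On each trip the fixed island fails to appear with probability 23/24.
P(still missing after 57) = (23/24)^57 = 0.08840.

0.0884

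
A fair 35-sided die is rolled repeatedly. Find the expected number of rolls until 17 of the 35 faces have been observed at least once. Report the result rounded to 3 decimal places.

With k distinct faces already seen, the next new one arrives after an expected 35/(35-k) rolls.
Sum over k = 0,...,16: E = 35/35 + 35/34 + 35/33 + ... + 35/20 + 35/19 = 22.8086.

22.809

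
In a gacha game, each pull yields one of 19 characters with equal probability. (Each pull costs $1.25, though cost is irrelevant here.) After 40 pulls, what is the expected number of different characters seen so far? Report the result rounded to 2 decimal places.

16.81

For each character, P(seen in 40 pulls) = 1 - (18/19)^40 = 0.885.
By linearity of expectation, E[distinct seen] = 19·(1 - (18/19)^40) = 16.815.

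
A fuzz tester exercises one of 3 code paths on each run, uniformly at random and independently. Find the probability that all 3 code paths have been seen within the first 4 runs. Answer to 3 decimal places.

By inclusion–exclusion over which code paths are missing,
P(all seen) = Σ_{j=0}^{3} (-1)^j C(3,j)((3-j)/3)^4
= 1.0000 - 0.5926 + 0.0370 - 0.0000
= 0.4444.

0.444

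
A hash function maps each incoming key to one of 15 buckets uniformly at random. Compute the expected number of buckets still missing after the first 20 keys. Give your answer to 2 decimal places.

For each bucket, P(unseen after 20) = (14/15)^20 = 0.252.
By linearity of expectation, E[unseen] = 15·(14/15)^20 = 3.774.

3.77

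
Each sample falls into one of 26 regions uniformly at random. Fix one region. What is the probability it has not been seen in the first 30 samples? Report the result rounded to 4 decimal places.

On each sample the fixed region fails to appear with probability 25/26.
P(still missing after 30) = (25/26)^30 = 0.30832.

0.3083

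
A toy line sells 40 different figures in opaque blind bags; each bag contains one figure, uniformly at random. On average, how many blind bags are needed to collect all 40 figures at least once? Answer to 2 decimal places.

171.14

After k distinct figures have appeared, the next blind bag gives a new one with probability (40-k)/40, so the expected wait for the (k+1)-th is 40/(40-k).
E[T] = 40/40 + 40/39 + 40/38 + ... + 40/2 + 40/1 = 40·H_{40}.
H_{40} = 4.279, so E[T] = 171.142.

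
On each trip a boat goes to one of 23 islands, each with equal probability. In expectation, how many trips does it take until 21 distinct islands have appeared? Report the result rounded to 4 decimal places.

51.3887

With k distinct islands already seen, the next new one arrives after an expected 23/(23-k) trips.
Sum over k = 0,...,20: E = 23/23 + 23/22 + 23/21 + ... + 23/4 + 23/3 = 51.38870.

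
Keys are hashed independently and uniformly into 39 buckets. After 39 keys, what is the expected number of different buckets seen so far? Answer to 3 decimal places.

For each bucket, P(seen in 39 keys) = 1 - (38/39)^39 = 0.6369.
By linearity of expectation, E[distinct seen] = 39·(1 - (38/39)^39) = 24.8386.

24.839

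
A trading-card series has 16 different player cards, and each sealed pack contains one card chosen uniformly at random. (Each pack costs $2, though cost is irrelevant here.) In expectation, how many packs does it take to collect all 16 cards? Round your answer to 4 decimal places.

The wait to go from k to k+1 distinct cards is geometric with mean 16/(16-k).
E[T] = 16/16 + 16/15 + 16/14 + ... + 16/2 + 16/1 = 16·H_{16}.
H_{16} = 3.38073, so E[T] = 54.09166.

54.0917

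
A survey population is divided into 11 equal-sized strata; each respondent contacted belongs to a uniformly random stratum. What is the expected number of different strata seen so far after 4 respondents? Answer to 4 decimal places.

3.4869

For each stratum, P(seen in 4 respondents) = 1 - (10/11)^4 = 0.31699.
By linearity of expectation, E[distinct seen] = 11·(1 - (10/11)^4) = 3.48685.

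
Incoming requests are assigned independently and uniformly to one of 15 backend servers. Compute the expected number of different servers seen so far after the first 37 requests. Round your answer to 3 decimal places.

13.832

For each server, P(seen in 37 requests) = 1 - (14/15)^37 = 0.9221.
By linearity of expectation, E[distinct seen] = 15·(1 - (14/15)^37) = 13.8320.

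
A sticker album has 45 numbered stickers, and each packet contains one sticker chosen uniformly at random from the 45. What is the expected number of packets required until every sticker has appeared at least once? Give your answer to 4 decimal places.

197.7727

After k distinct stickers have appeared, the next packet gives a new one with probability (45-k)/45, so the expected wait for the (k+1)-th is 45/(45-k).
E[T] = 45/45 + 45/44 + 45/43 + ... + 45/2 + 45/1 = 45·H_{45}.
H_{45} = 4.39495, so E[T] = 197.77267.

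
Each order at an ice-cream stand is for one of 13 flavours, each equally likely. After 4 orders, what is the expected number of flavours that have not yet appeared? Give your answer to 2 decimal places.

For each flavour, P(unseen after 4) = (12/13)^4 = 0.726.
By linearity of expectation, E[unseen] = 13·(12/13)^4 = 9.438.

9.44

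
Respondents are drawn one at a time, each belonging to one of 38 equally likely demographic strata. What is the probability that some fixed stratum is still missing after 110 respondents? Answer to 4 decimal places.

0.0532

On each respondent the fixed stratum fails to appear with probability 37/38.
P(still missing after 110) = (37/38)^110 = 0.05321.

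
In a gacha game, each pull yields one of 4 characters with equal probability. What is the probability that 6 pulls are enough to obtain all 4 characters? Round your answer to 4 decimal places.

Let A_i be the event that character i is missing after 6 pulls. By inclusion–exclusion on the A_i,
P(all seen) = Σ_{j=0}^{4} (-1)^j C(4,j)((4-j)/4)^6
= 1.00000 - 0.71191 + 0.09375 - 0.00098 + 0.00000
= 0.38086.

0.3809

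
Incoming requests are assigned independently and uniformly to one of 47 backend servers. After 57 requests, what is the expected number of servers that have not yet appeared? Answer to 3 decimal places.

13.795

For each server, P(unseen after 57) = (46/47)^57 = 0.2935.
By linearity of expectation, E[unseen] = 47·(46/47)^57 = 13.7948.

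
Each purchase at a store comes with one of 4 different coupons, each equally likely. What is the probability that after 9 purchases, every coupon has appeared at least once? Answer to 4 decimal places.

0.7114

Let A_i be the event that coupon i is missing after 9 purchases. By inclusion–exclusion on the A_i,
P(all seen) = Σ_{j=0}^{4} (-1)^j C(4,j)((4-j)/4)^9
= 1.00000 - 0.30034 + 0.01172 - 0.00002 + 0.00000
= 0.71136.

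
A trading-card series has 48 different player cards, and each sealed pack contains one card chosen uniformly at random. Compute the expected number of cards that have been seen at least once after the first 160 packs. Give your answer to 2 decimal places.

For each card, P(seen in 160 packs) = 1 - (47/48)^160 = 0.966.
By linearity of expectation, E[distinct seen] = 48·(1 - (47/48)^160) = 46.347.

46.35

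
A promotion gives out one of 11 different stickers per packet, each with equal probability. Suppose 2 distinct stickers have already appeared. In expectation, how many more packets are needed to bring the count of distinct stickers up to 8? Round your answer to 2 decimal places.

With k distinct stickers already seen, the next new one takes an expected 11/(11-k) packets.
Sum over k = 2,...,7: E = 11/9 + 11/8 + 11/7 + 11/6 + 11/5 + 11/4 = 10.952.

10.95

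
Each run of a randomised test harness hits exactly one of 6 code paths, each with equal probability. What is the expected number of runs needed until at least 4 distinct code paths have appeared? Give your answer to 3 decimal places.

5.700

With k distinct code paths already seen, the next new one arrives after an expected 6/(6-k) runs.
Sum over k = 0,...,3: E = 6/6 + 6/5 + 6/4 + 6/3 = 5.7000.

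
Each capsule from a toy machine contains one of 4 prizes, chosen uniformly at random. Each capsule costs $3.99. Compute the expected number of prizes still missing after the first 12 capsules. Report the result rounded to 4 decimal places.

0.1267

For each prize, P(unseen after 12) = (3/4)^12 = 0.03168.
By linearity of expectation, E[unseen] = 4·(3/4)^12 = 0.12671.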